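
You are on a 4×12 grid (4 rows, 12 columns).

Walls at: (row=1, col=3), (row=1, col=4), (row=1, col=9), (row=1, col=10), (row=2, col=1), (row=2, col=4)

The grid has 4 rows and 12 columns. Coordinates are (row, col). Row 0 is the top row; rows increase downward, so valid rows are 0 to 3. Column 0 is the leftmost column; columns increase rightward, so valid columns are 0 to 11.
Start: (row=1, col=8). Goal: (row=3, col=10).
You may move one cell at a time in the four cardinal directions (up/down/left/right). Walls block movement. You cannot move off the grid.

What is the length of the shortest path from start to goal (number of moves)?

Answer: Shortest path length: 4

Derivation:
BFS from (row=1, col=8) until reaching (row=3, col=10):
  Distance 0: (row=1, col=8)
  Distance 1: (row=0, col=8), (row=1, col=7), (row=2, col=8)
  Distance 2: (row=0, col=7), (row=0, col=9), (row=1, col=6), (row=2, col=7), (row=2, col=9), (row=3, col=8)
  Distance 3: (row=0, col=6), (row=0, col=10), (row=1, col=5), (row=2, col=6), (row=2, col=10), (row=3, col=7), (row=3, col=9)
  Distance 4: (row=0, col=5), (row=0, col=11), (row=2, col=5), (row=2, col=11), (row=3, col=6), (row=3, col=10)  <- goal reached here
One shortest path (4 moves): (row=1, col=8) -> (row=2, col=8) -> (row=2, col=9) -> (row=2, col=10) -> (row=3, col=10)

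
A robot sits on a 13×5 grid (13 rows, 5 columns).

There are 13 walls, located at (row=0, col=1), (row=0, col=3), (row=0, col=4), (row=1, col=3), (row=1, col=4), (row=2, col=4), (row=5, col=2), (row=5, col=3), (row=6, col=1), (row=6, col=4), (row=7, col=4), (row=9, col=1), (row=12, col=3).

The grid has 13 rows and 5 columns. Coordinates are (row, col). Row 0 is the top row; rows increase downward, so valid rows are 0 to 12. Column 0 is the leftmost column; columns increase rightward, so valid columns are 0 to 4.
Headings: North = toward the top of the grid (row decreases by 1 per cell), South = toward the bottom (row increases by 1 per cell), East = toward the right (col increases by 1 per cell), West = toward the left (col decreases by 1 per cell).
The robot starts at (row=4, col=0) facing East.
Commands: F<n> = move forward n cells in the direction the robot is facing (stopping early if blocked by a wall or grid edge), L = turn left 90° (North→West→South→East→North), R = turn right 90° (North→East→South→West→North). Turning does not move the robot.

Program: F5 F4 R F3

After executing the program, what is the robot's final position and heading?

Start: (row=4, col=0), facing East
  F5: move forward 4/5 (blocked), now at (row=4, col=4)
  F4: move forward 0/4 (blocked), now at (row=4, col=4)
  R: turn right, now facing South
  F3: move forward 1/3 (blocked), now at (row=5, col=4)
Final: (row=5, col=4), facing South

Answer: Final position: (row=5, col=4), facing South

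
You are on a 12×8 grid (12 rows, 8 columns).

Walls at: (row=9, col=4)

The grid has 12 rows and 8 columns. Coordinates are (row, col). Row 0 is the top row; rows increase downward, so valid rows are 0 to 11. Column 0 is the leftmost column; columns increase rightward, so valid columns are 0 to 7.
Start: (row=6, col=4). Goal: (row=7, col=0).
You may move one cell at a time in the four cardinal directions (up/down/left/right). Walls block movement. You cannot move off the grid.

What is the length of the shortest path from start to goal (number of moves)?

BFS from (row=6, col=4) until reaching (row=7, col=0):
  Distance 0: (row=6, col=4)
  Distance 1: (row=5, col=4), (row=6, col=3), (row=6, col=5), (row=7, col=4)
  Distance 2: (row=4, col=4), (row=5, col=3), (row=5, col=5), (row=6, col=2), (row=6, col=6), (row=7, col=3), (row=7, col=5), (row=8, col=4)
  Distance 3: (row=3, col=4), (row=4, col=3), (row=4, col=5), (row=5, col=2), (row=5, col=6), (row=6, col=1), (row=6, col=7), (row=7, col=2), (row=7, col=6), (row=8, col=3), (row=8, col=5)
  Distance 4: (row=2, col=4), (row=3, col=3), (row=3, col=5), (row=4, col=2), (row=4, col=6), (row=5, col=1), (row=5, col=7), (row=6, col=0), (row=7, col=1), (row=7, col=7), (row=8, col=2), (row=8, col=6), (row=9, col=3), (row=9, col=5)
  Distance 5: (row=1, col=4), (row=2, col=3), (row=2, col=5), (row=3, col=2), (row=3, col=6), (row=4, col=1), (row=4, col=7), (row=5, col=0), (row=7, col=0), (row=8, col=1), (row=8, col=7), (row=9, col=2), (row=9, col=6), (row=10, col=3), (row=10, col=5)  <- goal reached here
One shortest path (5 moves): (row=6, col=4) -> (row=6, col=3) -> (row=6, col=2) -> (row=6, col=1) -> (row=6, col=0) -> (row=7, col=0)

Answer: Shortest path length: 5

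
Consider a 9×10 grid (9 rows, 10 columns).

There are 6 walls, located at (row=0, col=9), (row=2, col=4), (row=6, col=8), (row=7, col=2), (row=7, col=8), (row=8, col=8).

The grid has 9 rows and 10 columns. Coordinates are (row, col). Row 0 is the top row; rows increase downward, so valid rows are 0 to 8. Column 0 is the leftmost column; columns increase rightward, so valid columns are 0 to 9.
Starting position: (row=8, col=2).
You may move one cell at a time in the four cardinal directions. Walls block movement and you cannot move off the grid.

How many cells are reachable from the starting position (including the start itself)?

BFS flood-fill from (row=8, col=2):
  Distance 0: (row=8, col=2)
  Distance 1: (row=8, col=1), (row=8, col=3)
  Distance 2: (row=7, col=1), (row=7, col=3), (row=8, col=0), (row=8, col=4)
  Distance 3: (row=6, col=1), (row=6, col=3), (row=7, col=0), (row=7, col=4), (row=8, col=5)
  Distance 4: (row=5, col=1), (row=5, col=3), (row=6, col=0), (row=6, col=2), (row=6, col=4), (row=7, col=5), (row=8, col=6)
  Distance 5: (row=4, col=1), (row=4, col=3), (row=5, col=0), (row=5, col=2), (row=5, col=4), (row=6, col=5), (row=7, col=6), (row=8, col=7)
  Distance 6: (row=3, col=1), (row=3, col=3), (row=4, col=0), (row=4, col=2), (row=4, col=4), (row=5, col=5), (row=6, col=6), (row=7, col=7)
  Distance 7: (row=2, col=1), (row=2, col=3), (row=3, col=0), (row=3, col=2), (row=3, col=4), (row=4, col=5), (row=5, col=6), (row=6, col=7)
  Distance 8: (row=1, col=1), (row=1, col=3), (row=2, col=0), (row=2, col=2), (row=3, col=5), (row=4, col=6), (row=5, col=7)
  Distance 9: (row=0, col=1), (row=0, col=3), (row=1, col=0), (row=1, col=2), (row=1, col=4), (row=2, col=5), (row=3, col=6), (row=4, col=7), (row=5, col=8)
  Distance 10: (row=0, col=0), (row=0, col=2), (row=0, col=4), (row=1, col=5), (row=2, col=6), (row=3, col=7), (row=4, col=8), (row=5, col=9)
  Distance 11: (row=0, col=5), (row=1, col=6), (row=2, col=7), (row=3, col=8), (row=4, col=9), (row=6, col=9)
  Distance 12: (row=0, col=6), (row=1, col=7), (row=2, col=8), (row=3, col=9), (row=7, col=9)
  Distance 13: (row=0, col=7), (row=1, col=8), (row=2, col=9), (row=8, col=9)
  Distance 14: (row=0, col=8), (row=1, col=9)
Total reachable: 84 (grid has 84 open cells total)

Answer: Reachable cells: 84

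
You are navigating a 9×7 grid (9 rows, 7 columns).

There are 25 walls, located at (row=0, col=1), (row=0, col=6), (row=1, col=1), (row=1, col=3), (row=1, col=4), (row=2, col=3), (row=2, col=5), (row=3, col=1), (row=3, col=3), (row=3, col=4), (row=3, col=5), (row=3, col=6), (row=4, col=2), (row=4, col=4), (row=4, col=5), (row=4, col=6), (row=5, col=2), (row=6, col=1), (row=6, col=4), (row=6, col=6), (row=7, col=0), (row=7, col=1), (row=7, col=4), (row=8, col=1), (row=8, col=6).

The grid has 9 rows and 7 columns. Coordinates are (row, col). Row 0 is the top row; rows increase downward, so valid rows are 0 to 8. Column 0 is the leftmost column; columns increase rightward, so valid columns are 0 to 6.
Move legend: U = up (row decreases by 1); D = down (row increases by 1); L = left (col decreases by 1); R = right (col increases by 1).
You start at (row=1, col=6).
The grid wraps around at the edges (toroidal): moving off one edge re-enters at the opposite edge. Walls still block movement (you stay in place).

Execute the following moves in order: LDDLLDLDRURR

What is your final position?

Answer: Final position: (row=1, col=0)

Derivation:
Start: (row=1, col=6)
  L (left): (row=1, col=6) -> (row=1, col=5)
  D (down): blocked, stay at (row=1, col=5)
  D (down): blocked, stay at (row=1, col=5)
  L (left): blocked, stay at (row=1, col=5)
  L (left): blocked, stay at (row=1, col=5)
  D (down): blocked, stay at (row=1, col=5)
  L (left): blocked, stay at (row=1, col=5)
  D (down): blocked, stay at (row=1, col=5)
  R (right): (row=1, col=5) -> (row=1, col=6)
  U (up): blocked, stay at (row=1, col=6)
  R (right): (row=1, col=6) -> (row=1, col=0)
  R (right): blocked, stay at (row=1, col=0)
Final: (row=1, col=0)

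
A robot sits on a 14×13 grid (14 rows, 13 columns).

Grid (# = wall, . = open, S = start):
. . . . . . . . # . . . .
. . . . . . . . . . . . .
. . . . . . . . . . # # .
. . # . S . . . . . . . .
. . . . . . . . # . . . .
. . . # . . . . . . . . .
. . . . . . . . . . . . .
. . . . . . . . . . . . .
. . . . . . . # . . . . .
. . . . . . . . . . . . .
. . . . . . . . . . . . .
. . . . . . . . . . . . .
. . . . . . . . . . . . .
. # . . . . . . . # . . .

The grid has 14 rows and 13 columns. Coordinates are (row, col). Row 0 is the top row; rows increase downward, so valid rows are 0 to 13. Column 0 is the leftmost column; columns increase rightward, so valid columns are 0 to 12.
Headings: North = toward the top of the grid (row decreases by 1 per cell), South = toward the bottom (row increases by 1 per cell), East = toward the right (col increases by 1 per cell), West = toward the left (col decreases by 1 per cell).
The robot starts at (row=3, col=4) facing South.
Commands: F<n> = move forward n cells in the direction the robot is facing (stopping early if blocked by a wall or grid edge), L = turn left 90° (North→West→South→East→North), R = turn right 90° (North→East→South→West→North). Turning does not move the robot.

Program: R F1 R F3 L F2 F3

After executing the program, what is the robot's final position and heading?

Answer: Final position: (row=0, col=0), facing West

Derivation:
Start: (row=3, col=4), facing South
  R: turn right, now facing West
  F1: move forward 1, now at (row=3, col=3)
  R: turn right, now facing North
  F3: move forward 3, now at (row=0, col=3)
  L: turn left, now facing West
  F2: move forward 2, now at (row=0, col=1)
  F3: move forward 1/3 (blocked), now at (row=0, col=0)
Final: (row=0, col=0), facing West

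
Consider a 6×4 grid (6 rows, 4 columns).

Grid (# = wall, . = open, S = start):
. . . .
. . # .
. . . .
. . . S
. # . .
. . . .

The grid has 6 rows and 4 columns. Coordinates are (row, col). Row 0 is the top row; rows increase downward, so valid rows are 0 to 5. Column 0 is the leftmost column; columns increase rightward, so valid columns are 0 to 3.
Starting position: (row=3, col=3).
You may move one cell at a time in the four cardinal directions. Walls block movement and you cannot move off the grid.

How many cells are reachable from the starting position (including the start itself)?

BFS flood-fill from (row=3, col=3):
  Distance 0: (row=3, col=3)
  Distance 1: (row=2, col=3), (row=3, col=2), (row=4, col=3)
  Distance 2: (row=1, col=3), (row=2, col=2), (row=3, col=1), (row=4, col=2), (row=5, col=3)
  Distance 3: (row=0, col=3), (row=2, col=1), (row=3, col=0), (row=5, col=2)
  Distance 4: (row=0, col=2), (row=1, col=1), (row=2, col=0), (row=4, col=0), (row=5, col=1)
  Distance 5: (row=0, col=1), (row=1, col=0), (row=5, col=0)
  Distance 6: (row=0, col=0)
Total reachable: 22 (grid has 22 open cells total)

Answer: Reachable cells: 22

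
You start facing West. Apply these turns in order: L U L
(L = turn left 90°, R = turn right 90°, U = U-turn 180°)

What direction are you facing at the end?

Start: West
  L (left (90° counter-clockwise)) -> South
  U (U-turn (180°)) -> North
  L (left (90° counter-clockwise)) -> West
Final: West

Answer: Final heading: West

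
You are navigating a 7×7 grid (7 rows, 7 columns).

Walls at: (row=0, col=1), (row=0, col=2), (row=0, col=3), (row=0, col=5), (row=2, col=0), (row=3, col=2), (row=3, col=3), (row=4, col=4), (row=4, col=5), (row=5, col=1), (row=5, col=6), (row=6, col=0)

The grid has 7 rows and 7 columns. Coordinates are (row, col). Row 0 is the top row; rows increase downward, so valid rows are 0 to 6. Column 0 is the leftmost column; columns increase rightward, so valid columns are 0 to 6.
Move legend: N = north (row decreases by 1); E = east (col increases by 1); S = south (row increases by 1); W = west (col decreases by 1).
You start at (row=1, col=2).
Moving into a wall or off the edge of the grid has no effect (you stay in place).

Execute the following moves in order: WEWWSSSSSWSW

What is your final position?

Start: (row=1, col=2)
  W (west): (row=1, col=2) -> (row=1, col=1)
  E (east): (row=1, col=1) -> (row=1, col=2)
  W (west): (row=1, col=2) -> (row=1, col=1)
  W (west): (row=1, col=1) -> (row=1, col=0)
  [×5]S (south): blocked, stay at (row=1, col=0)
  W (west): blocked, stay at (row=1, col=0)
  S (south): blocked, stay at (row=1, col=0)
  W (west): blocked, stay at (row=1, col=0)
Final: (row=1, col=0)

Answer: Final position: (row=1, col=0)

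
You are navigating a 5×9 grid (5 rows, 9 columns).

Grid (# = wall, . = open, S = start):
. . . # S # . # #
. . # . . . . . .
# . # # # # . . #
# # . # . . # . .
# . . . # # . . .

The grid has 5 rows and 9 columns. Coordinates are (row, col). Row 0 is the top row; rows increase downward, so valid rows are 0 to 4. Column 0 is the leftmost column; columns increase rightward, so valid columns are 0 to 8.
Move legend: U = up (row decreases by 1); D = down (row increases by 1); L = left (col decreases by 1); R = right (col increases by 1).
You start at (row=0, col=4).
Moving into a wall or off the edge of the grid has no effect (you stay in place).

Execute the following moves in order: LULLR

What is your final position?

Answer: Final position: (row=0, col=4)

Derivation:
Start: (row=0, col=4)
  L (left): blocked, stay at (row=0, col=4)
  U (up): blocked, stay at (row=0, col=4)
  L (left): blocked, stay at (row=0, col=4)
  L (left): blocked, stay at (row=0, col=4)
  R (right): blocked, stay at (row=0, col=4)
Final: (row=0, col=4)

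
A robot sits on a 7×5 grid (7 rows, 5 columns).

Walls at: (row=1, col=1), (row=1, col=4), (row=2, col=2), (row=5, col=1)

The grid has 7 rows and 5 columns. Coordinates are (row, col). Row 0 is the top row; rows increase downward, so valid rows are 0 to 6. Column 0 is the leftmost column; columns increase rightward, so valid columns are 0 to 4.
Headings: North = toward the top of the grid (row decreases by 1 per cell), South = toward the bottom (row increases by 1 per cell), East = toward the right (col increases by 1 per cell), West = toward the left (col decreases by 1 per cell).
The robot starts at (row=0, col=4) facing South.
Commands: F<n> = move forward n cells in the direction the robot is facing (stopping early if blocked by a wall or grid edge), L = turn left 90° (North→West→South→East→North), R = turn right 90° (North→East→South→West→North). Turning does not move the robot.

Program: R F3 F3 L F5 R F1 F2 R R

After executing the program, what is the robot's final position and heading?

Start: (row=0, col=4), facing South
  R: turn right, now facing West
  F3: move forward 3, now at (row=0, col=1)
  F3: move forward 1/3 (blocked), now at (row=0, col=0)
  L: turn left, now facing South
  F5: move forward 5, now at (row=5, col=0)
  R: turn right, now facing West
  F1: move forward 0/1 (blocked), now at (row=5, col=0)
  F2: move forward 0/2 (blocked), now at (row=5, col=0)
  R: turn right, now facing North
  R: turn right, now facing East
Final: (row=5, col=0), facing East

Answer: Final position: (row=5, col=0), facing East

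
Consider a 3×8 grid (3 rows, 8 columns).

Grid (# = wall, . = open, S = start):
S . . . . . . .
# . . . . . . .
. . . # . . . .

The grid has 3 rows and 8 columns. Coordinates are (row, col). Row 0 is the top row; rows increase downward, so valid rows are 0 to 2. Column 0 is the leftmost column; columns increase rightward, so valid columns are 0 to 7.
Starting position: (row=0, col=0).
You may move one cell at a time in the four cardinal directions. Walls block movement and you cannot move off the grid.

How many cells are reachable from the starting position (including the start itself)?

BFS flood-fill from (row=0, col=0):
  Distance 0: (row=0, col=0)
  Distance 1: (row=0, col=1)
  Distance 2: (row=0, col=2), (row=1, col=1)
  Distance 3: (row=0, col=3), (row=1, col=2), (row=2, col=1)
  Distance 4: (row=0, col=4), (row=1, col=3), (row=2, col=0), (row=2, col=2)
  Distance 5: (row=0, col=5), (row=1, col=4)
  Distance 6: (row=0, col=6), (row=1, col=5), (row=2, col=4)
  Distance 7: (row=0, col=7), (row=1, col=6), (row=2, col=5)
  Distance 8: (row=1, col=7), (row=2, col=6)
  Distance 9: (row=2, col=7)
Total reachable: 22 (grid has 22 open cells total)

Answer: Reachable cells: 22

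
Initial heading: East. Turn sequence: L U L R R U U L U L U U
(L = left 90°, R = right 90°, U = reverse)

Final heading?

Answer: Final heading: West

Derivation:
Start: East
  L (left (90° counter-clockwise)) -> North
  U (U-turn (180°)) -> South
  L (left (90° counter-clockwise)) -> East
  R (right (90° clockwise)) -> South
  R (right (90° clockwise)) -> West
  U (U-turn (180°)) -> East
  U (U-turn (180°)) -> West
  L (left (90° counter-clockwise)) -> South
  U (U-turn (180°)) -> North
  L (left (90° counter-clockwise)) -> West
  U (U-turn (180°)) -> East
  U (U-turn (180°)) -> West
Final: West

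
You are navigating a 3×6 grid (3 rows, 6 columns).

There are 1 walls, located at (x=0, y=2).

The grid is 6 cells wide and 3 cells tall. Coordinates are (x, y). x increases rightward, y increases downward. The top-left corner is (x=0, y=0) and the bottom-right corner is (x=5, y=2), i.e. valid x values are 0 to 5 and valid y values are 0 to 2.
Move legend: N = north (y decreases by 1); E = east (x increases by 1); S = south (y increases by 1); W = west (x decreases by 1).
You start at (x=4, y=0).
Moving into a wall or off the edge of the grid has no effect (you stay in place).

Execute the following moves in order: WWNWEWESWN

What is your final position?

Start: (x=4, y=0)
  W (west): (x=4, y=0) -> (x=3, y=0)
  W (west): (x=3, y=0) -> (x=2, y=0)
  N (north): blocked, stay at (x=2, y=0)
  W (west): (x=2, y=0) -> (x=1, y=0)
  E (east): (x=1, y=0) -> (x=2, y=0)
  W (west): (x=2, y=0) -> (x=1, y=0)
  E (east): (x=1, y=0) -> (x=2, y=0)
  S (south): (x=2, y=0) -> (x=2, y=1)
  W (west): (x=2, y=1) -> (x=1, y=1)
  N (north): (x=1, y=1) -> (x=1, y=0)
Final: (x=1, y=0)

Answer: Final position: (x=1, y=0)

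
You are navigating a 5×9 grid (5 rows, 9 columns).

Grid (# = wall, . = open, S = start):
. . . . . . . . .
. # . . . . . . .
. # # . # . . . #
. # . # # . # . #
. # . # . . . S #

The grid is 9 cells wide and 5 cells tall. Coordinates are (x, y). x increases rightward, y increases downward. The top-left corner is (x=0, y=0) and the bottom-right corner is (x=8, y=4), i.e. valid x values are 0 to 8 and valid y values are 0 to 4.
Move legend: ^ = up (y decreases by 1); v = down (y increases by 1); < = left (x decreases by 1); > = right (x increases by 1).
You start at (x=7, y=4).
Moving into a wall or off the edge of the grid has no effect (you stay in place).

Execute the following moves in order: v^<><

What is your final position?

Answer: Final position: (x=7, y=3)

Derivation:
Start: (x=7, y=4)
  v (down): blocked, stay at (x=7, y=4)
  ^ (up): (x=7, y=4) -> (x=7, y=3)
  < (left): blocked, stay at (x=7, y=3)
  > (right): blocked, stay at (x=7, y=3)
  < (left): blocked, stay at (x=7, y=3)
Final: (x=7, y=3)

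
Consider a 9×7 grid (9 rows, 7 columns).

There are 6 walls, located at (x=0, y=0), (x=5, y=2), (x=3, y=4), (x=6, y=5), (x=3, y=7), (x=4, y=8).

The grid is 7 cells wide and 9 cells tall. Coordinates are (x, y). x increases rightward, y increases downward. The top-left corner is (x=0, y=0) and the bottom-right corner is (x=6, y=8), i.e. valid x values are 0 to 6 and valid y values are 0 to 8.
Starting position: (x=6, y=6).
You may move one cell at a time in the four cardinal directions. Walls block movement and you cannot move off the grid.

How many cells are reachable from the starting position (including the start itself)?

Answer: Reachable cells: 57

Derivation:
BFS flood-fill from (x=6, y=6):
  Distance 0: (x=6, y=6)
  Distance 1: (x=5, y=6), (x=6, y=7)
  Distance 2: (x=5, y=5), (x=4, y=6), (x=5, y=7), (x=6, y=8)
  Distance 3: (x=5, y=4), (x=4, y=5), (x=3, y=6), (x=4, y=7), (x=5, y=8)
  Distance 4: (x=5, y=3), (x=4, y=4), (x=6, y=4), (x=3, y=5), (x=2, y=6)
  Distance 5: (x=4, y=3), (x=6, y=3), (x=2, y=5), (x=1, y=6), (x=2, y=7)
  Distance 6: (x=4, y=2), (x=6, y=2), (x=3, y=3), (x=2, y=4), (x=1, y=5), (x=0, y=6), (x=1, y=7), (x=2, y=8)
  Distance 7: (x=4, y=1), (x=6, y=1), (x=3, y=2), (x=2, y=3), (x=1, y=4), (x=0, y=5), (x=0, y=7), (x=1, y=8), (x=3, y=8)
  Distance 8: (x=4, y=0), (x=6, y=0), (x=3, y=1), (x=5, y=1), (x=2, y=2), (x=1, y=3), (x=0, y=4), (x=0, y=8)
  Distance 9: (x=3, y=0), (x=5, y=0), (x=2, y=1), (x=1, y=2), (x=0, y=3)
  Distance 10: (x=2, y=0), (x=1, y=1), (x=0, y=2)
  Distance 11: (x=1, y=0), (x=0, y=1)
Total reachable: 57 (grid has 57 open cells total)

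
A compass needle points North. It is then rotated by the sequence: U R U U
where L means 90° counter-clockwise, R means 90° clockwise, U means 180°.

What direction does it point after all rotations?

Answer: Final heading: West

Derivation:
Start: North
  U (U-turn (180°)) -> South
  R (right (90° clockwise)) -> West
  U (U-turn (180°)) -> East
  U (U-turn (180°)) -> West
Final: West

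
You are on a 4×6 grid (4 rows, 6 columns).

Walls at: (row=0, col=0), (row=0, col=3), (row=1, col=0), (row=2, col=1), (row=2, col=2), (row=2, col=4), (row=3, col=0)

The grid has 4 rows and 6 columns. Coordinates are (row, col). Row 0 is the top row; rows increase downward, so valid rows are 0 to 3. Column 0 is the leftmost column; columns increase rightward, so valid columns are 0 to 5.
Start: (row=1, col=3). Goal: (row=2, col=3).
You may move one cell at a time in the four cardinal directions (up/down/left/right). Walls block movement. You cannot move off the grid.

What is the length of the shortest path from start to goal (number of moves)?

BFS from (row=1, col=3) until reaching (row=2, col=3):
  Distance 0: (row=1, col=3)
  Distance 1: (row=1, col=2), (row=1, col=4), (row=2, col=3)  <- goal reached here
One shortest path (1 moves): (row=1, col=3) -> (row=2, col=3)

Answer: Shortest path length: 1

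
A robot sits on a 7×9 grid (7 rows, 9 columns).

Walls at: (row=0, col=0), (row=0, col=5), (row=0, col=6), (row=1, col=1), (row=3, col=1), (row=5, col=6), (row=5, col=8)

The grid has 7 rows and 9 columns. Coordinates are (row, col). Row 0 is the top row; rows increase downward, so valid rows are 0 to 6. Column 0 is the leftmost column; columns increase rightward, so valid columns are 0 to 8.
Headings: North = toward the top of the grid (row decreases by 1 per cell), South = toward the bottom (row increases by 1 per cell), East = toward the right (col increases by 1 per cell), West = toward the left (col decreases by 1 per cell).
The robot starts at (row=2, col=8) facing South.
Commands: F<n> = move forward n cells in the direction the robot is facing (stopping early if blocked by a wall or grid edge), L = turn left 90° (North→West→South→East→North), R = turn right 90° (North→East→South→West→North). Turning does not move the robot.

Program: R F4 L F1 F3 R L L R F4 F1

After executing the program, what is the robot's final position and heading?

Start: (row=2, col=8), facing South
  R: turn right, now facing West
  F4: move forward 4, now at (row=2, col=4)
  L: turn left, now facing South
  F1: move forward 1, now at (row=3, col=4)
  F3: move forward 3, now at (row=6, col=4)
  R: turn right, now facing West
  L: turn left, now facing South
  L: turn left, now facing East
  R: turn right, now facing South
  F4: move forward 0/4 (blocked), now at (row=6, col=4)
  F1: move forward 0/1 (blocked), now at (row=6, col=4)
Final: (row=6, col=4), facing South

Answer: Final position: (row=6, col=4), facing South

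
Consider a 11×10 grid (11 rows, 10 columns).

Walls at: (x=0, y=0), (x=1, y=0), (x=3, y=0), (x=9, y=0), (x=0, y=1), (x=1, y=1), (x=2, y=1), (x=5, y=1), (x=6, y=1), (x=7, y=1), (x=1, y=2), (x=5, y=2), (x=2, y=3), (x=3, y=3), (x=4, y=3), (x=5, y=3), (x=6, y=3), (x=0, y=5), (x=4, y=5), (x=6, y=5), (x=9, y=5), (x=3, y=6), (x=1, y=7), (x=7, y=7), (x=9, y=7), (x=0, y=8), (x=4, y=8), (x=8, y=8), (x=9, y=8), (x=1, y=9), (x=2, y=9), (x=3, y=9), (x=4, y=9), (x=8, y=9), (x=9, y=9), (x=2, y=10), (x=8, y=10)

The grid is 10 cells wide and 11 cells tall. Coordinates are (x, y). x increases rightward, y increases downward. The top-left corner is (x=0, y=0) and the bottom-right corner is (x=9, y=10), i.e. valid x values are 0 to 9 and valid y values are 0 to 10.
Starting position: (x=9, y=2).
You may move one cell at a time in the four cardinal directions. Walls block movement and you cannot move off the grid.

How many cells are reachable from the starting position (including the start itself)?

Answer: Reachable cells: 68

Derivation:
BFS flood-fill from (x=9, y=2):
  Distance 0: (x=9, y=2)
  Distance 1: (x=9, y=1), (x=8, y=2), (x=9, y=3)
  Distance 2: (x=8, y=1), (x=7, y=2), (x=8, y=3), (x=9, y=4)
  Distance 3: (x=8, y=0), (x=6, y=2), (x=7, y=3), (x=8, y=4)
  Distance 4: (x=7, y=0), (x=7, y=4), (x=8, y=5)
  Distance 5: (x=6, y=0), (x=6, y=4), (x=7, y=5), (x=8, y=6)
  Distance 6: (x=5, y=0), (x=5, y=4), (x=7, y=6), (x=9, y=6), (x=8, y=7)
  Distance 7: (x=4, y=0), (x=4, y=4), (x=5, y=5), (x=6, y=6)
  Distance 8: (x=4, y=1), (x=3, y=4), (x=5, y=6), (x=6, y=7)
  Distance 9: (x=3, y=1), (x=4, y=2), (x=2, y=4), (x=3, y=5), (x=4, y=6), (x=5, y=7), (x=6, y=8)
  Distance 10: (x=3, y=2), (x=1, y=4), (x=2, y=5), (x=4, y=7), (x=5, y=8), (x=7, y=8), (x=6, y=9)
  Distance 11: (x=2, y=2), (x=1, y=3), (x=0, y=4), (x=1, y=5), (x=2, y=6), (x=3, y=7), (x=5, y=9), (x=7, y=9), (x=6, y=10)
  Distance 12: (x=0, y=3), (x=1, y=6), (x=2, y=7), (x=3, y=8), (x=5, y=10), (x=7, y=10)
  Distance 13: (x=0, y=2), (x=0, y=6), (x=2, y=8), (x=4, y=10)
  Distance 14: (x=0, y=7), (x=1, y=8), (x=3, y=10)
Total reachable: 68 (grid has 73 open cells total)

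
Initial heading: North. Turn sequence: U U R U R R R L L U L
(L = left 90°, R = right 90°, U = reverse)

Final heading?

Start: North
  U (U-turn (180°)) -> South
  U (U-turn (180°)) -> North
  R (right (90° clockwise)) -> East
  U (U-turn (180°)) -> West
  R (right (90° clockwise)) -> North
  R (right (90° clockwise)) -> East
  R (right (90° clockwise)) -> South
  L (left (90° counter-clockwise)) -> East
  L (left (90° counter-clockwise)) -> North
  U (U-turn (180°)) -> South
  L (left (90° counter-clockwise)) -> East
Final: East

Answer: Final heading: East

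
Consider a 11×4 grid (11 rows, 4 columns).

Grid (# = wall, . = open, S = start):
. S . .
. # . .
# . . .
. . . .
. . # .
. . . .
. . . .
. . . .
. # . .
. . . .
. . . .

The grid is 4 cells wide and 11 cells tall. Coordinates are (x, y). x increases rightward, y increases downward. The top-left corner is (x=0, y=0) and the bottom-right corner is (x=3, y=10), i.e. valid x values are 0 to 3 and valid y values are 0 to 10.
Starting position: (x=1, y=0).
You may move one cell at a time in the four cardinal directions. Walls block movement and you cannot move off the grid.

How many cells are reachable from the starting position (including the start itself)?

BFS flood-fill from (x=1, y=0):
  Distance 0: (x=1, y=0)
  Distance 1: (x=0, y=0), (x=2, y=0)
  Distance 2: (x=3, y=0), (x=0, y=1), (x=2, y=1)
  Distance 3: (x=3, y=1), (x=2, y=2)
  Distance 4: (x=1, y=2), (x=3, y=2), (x=2, y=3)
  Distance 5: (x=1, y=3), (x=3, y=3)
  Distance 6: (x=0, y=3), (x=1, y=4), (x=3, y=4)
  Distance 7: (x=0, y=4), (x=1, y=5), (x=3, y=5)
  Distance 8: (x=0, y=5), (x=2, y=5), (x=1, y=6), (x=3, y=6)
  Distance 9: (x=0, y=6), (x=2, y=6), (x=1, y=7), (x=3, y=7)
  Distance 10: (x=0, y=7), (x=2, y=7), (x=3, y=8)
  Distance 11: (x=0, y=8), (x=2, y=8), (x=3, y=9)
  Distance 12: (x=0, y=9), (x=2, y=9), (x=3, y=10)
  Distance 13: (x=1, y=9), (x=0, y=10), (x=2, y=10)
  Distance 14: (x=1, y=10)
Total reachable: 40 (grid has 40 open cells total)

Answer: Reachable cells: 40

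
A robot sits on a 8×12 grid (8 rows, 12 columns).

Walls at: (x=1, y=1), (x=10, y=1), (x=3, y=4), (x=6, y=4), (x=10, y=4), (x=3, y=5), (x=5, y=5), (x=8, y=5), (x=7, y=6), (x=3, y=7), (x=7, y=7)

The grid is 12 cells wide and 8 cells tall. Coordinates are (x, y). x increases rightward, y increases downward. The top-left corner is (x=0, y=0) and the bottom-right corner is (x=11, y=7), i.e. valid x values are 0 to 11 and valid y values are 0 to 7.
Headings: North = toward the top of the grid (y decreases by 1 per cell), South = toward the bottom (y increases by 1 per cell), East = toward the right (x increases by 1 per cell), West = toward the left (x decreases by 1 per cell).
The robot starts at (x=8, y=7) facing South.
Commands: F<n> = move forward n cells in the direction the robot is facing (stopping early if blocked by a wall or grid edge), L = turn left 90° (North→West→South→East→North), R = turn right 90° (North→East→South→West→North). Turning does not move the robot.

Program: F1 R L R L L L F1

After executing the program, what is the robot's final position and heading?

Answer: Final position: (x=8, y=6), facing North

Derivation:
Start: (x=8, y=7), facing South
  F1: move forward 0/1 (blocked), now at (x=8, y=7)
  R: turn right, now facing West
  L: turn left, now facing South
  R: turn right, now facing West
  L: turn left, now facing South
  L: turn left, now facing East
  L: turn left, now facing North
  F1: move forward 1, now at (x=8, y=6)
Final: (x=8, y=6), facing North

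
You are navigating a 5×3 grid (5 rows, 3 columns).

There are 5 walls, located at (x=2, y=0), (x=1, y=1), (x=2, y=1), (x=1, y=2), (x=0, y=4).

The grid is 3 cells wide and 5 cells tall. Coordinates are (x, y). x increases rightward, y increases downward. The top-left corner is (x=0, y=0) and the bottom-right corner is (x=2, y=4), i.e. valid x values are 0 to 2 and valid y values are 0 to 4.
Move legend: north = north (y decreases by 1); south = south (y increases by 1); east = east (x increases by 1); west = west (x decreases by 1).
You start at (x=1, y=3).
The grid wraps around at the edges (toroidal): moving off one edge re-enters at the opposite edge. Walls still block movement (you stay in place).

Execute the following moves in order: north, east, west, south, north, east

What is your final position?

Start: (x=1, y=3)
  north (north): blocked, stay at (x=1, y=3)
  east (east): (x=1, y=3) -> (x=2, y=3)
  west (west): (x=2, y=3) -> (x=1, y=3)
  south (south): (x=1, y=3) -> (x=1, y=4)
  north (north): (x=1, y=4) -> (x=1, y=3)
  east (east): (x=1, y=3) -> (x=2, y=3)
Final: (x=2, y=3)

Answer: Final position: (x=2, y=3)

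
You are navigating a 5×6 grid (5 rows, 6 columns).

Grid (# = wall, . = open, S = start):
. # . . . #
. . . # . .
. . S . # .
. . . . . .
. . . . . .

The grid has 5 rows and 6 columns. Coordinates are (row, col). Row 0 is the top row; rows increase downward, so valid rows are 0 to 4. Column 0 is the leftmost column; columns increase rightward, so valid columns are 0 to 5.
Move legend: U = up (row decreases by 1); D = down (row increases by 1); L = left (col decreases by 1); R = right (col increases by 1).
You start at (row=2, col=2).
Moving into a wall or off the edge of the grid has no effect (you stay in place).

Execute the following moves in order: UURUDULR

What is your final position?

Start: (row=2, col=2)
  U (up): (row=2, col=2) -> (row=1, col=2)
  U (up): (row=1, col=2) -> (row=0, col=2)
  R (right): (row=0, col=2) -> (row=0, col=3)
  U (up): blocked, stay at (row=0, col=3)
  D (down): blocked, stay at (row=0, col=3)
  U (up): blocked, stay at (row=0, col=3)
  L (left): (row=0, col=3) -> (row=0, col=2)
  R (right): (row=0, col=2) -> (row=0, col=3)
Final: (row=0, col=3)

Answer: Final position: (row=0, col=3)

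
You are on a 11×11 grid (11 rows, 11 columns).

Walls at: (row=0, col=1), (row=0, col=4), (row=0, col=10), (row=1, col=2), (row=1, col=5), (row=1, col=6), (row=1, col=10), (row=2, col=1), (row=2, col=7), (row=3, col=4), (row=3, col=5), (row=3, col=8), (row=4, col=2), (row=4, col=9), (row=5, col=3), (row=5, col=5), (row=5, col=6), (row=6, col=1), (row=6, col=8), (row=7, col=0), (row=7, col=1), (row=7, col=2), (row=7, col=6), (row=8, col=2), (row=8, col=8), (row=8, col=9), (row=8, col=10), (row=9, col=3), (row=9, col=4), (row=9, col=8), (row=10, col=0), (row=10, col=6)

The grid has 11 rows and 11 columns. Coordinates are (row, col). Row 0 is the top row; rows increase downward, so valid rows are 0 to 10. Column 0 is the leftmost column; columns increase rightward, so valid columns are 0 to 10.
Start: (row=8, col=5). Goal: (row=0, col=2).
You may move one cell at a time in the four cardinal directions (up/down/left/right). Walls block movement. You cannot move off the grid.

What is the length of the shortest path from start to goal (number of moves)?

BFS from (row=8, col=5) until reaching (row=0, col=2):
  Distance 0: (row=8, col=5)
  Distance 1: (row=7, col=5), (row=8, col=4), (row=8, col=6), (row=9, col=5)
  Distance 2: (row=6, col=5), (row=7, col=4), (row=8, col=3), (row=8, col=7), (row=9, col=6), (row=10, col=5)
  Distance 3: (row=6, col=4), (row=6, col=6), (row=7, col=3), (row=7, col=7), (row=9, col=7), (row=10, col=4)
  Distance 4: (row=5, col=4), (row=6, col=3), (row=6, col=7), (row=7, col=8), (row=10, col=3), (row=10, col=7)
  Distance 5: (row=4, col=4), (row=5, col=7), (row=6, col=2), (row=7, col=9), (row=10, col=2), (row=10, col=8)
  Distance 6: (row=4, col=3), (row=4, col=5), (row=4, col=7), (row=5, col=2), (row=5, col=8), (row=6, col=9), (row=7, col=10), (row=9, col=2), (row=10, col=1), (row=10, col=9)
  Distance 7: (row=3, col=3), (row=3, col=7), (row=4, col=6), (row=4, col=8), (row=5, col=1), (row=5, col=9), (row=6, col=10), (row=9, col=1), (row=9, col=9), (row=10, col=10)
  Distance 8: (row=2, col=3), (row=3, col=2), (row=3, col=6), (row=4, col=1), (row=5, col=0), (row=5, col=10), (row=8, col=1), (row=9, col=0), (row=9, col=10)
  Distance 9: (row=1, col=3), (row=2, col=2), (row=2, col=4), (row=2, col=6), (row=3, col=1), (row=4, col=0), (row=4, col=10), (row=6, col=0), (row=8, col=0)
  Distance 10: (row=0, col=3), (row=1, col=4), (row=2, col=5), (row=3, col=0), (row=3, col=10)
  Distance 11: (row=0, col=2), (row=2, col=0), (row=2, col=10), (row=3, col=9)  <- goal reached here
One shortest path (11 moves): (row=8, col=5) -> (row=8, col=4) -> (row=7, col=4) -> (row=6, col=4) -> (row=5, col=4) -> (row=4, col=4) -> (row=4, col=3) -> (row=3, col=3) -> (row=2, col=3) -> (row=1, col=3) -> (row=0, col=3) -> (row=0, col=2)

Answer: Shortest path length: 11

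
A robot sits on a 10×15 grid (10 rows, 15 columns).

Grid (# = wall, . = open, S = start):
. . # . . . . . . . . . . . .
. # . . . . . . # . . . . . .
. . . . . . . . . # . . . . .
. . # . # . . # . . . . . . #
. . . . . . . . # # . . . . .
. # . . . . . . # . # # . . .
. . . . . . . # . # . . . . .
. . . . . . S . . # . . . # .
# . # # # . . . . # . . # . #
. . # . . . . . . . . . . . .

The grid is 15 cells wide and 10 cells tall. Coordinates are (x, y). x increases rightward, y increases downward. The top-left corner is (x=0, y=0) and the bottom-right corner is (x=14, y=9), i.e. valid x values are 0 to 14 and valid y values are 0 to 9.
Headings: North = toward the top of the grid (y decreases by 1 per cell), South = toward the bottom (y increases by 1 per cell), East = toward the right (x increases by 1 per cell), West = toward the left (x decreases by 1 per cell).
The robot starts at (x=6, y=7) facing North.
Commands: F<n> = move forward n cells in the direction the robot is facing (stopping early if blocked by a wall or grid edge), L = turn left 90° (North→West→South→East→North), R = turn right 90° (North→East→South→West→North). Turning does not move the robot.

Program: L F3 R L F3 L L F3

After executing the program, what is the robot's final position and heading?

Start: (x=6, y=7), facing North
  L: turn left, now facing West
  F3: move forward 3, now at (x=3, y=7)
  R: turn right, now facing North
  L: turn left, now facing West
  F3: move forward 3, now at (x=0, y=7)
  L: turn left, now facing South
  L: turn left, now facing East
  F3: move forward 3, now at (x=3, y=7)
Final: (x=3, y=7), facing East

Answer: Final position: (x=3, y=7), facing East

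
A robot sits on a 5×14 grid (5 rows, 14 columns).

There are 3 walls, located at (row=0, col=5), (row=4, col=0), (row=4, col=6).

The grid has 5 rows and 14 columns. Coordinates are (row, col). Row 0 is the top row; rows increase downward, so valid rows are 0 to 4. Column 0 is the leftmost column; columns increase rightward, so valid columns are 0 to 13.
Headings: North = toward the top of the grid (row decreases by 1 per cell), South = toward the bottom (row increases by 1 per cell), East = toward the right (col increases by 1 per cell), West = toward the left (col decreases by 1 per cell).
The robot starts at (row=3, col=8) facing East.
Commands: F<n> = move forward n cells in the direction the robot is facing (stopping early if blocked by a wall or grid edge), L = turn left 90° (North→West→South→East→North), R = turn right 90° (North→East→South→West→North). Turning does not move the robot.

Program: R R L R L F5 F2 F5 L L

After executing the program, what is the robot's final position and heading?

Answer: Final position: (row=4, col=8), facing North

Derivation:
Start: (row=3, col=8), facing East
  R: turn right, now facing South
  R: turn right, now facing West
  L: turn left, now facing South
  R: turn right, now facing West
  L: turn left, now facing South
  F5: move forward 1/5 (blocked), now at (row=4, col=8)
  F2: move forward 0/2 (blocked), now at (row=4, col=8)
  F5: move forward 0/5 (blocked), now at (row=4, col=8)
  L: turn left, now facing East
  L: turn left, now facing North
Final: (row=4, col=8), facing North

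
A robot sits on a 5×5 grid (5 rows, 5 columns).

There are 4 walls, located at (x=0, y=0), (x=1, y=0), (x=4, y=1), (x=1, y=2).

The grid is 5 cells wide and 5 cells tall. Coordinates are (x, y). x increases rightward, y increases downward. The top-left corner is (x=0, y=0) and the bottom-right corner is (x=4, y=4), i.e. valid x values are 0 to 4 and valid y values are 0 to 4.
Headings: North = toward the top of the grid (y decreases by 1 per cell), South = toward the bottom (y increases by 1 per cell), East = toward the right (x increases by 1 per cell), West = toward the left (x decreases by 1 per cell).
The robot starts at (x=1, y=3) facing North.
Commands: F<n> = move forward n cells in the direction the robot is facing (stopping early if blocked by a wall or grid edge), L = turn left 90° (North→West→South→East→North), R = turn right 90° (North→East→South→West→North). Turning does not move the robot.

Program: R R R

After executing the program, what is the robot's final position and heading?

Answer: Final position: (x=1, y=3), facing West

Derivation:
Start: (x=1, y=3), facing North
  R: turn right, now facing East
  R: turn right, now facing South
  R: turn right, now facing West
Final: (x=1, y=3), facing West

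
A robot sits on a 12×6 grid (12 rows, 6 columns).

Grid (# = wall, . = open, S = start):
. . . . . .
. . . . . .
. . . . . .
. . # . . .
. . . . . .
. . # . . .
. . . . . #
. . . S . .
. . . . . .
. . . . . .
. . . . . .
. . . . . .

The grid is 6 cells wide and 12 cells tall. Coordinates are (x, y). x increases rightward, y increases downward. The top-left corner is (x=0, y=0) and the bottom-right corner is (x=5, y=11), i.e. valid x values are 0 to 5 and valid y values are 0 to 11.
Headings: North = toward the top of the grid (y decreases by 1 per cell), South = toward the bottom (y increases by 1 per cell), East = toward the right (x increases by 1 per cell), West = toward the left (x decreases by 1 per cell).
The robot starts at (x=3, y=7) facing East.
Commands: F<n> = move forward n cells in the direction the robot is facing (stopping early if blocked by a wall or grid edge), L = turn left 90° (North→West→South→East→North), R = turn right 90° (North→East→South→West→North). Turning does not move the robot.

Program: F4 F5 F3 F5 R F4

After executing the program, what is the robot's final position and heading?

Answer: Final position: (x=5, y=11), facing South

Derivation:
Start: (x=3, y=7), facing East
  F4: move forward 2/4 (blocked), now at (x=5, y=7)
  F5: move forward 0/5 (blocked), now at (x=5, y=7)
  F3: move forward 0/3 (blocked), now at (x=5, y=7)
  F5: move forward 0/5 (blocked), now at (x=5, y=7)
  R: turn right, now facing South
  F4: move forward 4, now at (x=5, y=11)
Final: (x=5, y=11), facing South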